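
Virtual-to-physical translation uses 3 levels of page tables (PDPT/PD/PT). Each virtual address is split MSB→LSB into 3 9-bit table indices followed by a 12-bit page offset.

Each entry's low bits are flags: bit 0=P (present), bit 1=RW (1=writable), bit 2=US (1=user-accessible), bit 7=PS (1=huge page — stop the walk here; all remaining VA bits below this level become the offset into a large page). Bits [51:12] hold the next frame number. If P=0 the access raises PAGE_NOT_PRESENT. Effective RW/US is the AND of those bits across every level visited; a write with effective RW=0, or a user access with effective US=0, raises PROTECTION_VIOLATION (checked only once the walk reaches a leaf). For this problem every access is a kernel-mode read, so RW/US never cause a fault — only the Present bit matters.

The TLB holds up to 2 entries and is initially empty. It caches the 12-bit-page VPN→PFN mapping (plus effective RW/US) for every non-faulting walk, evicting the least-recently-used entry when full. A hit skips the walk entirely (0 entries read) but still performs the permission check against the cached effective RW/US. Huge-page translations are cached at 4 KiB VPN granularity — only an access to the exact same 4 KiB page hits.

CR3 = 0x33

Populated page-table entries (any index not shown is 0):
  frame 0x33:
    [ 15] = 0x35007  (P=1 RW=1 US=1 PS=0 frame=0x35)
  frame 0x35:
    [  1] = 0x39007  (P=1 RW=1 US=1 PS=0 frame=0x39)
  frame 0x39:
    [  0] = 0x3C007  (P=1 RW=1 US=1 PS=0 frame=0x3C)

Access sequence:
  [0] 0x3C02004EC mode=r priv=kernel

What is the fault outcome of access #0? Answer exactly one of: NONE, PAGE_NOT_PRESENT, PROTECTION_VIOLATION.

Per-access translation:
#0 VA=0x3C02004EC (r,kernel):
  L0: frame=0x33 idx=15 entry=0x35007 [P=1 RW=1 US=1 PS=0]
  L1: frame=0x35 idx=1 entry=0x39007 [P=1 RW=1 US=1 PS=0]
  L2: frame=0x39 idx=0 entry=0x3C007 [P=1 RW=1 US=1 PS=0]
  ⇒ phys 0x3C4EC  [3 reads]

Access #0 fault: NONE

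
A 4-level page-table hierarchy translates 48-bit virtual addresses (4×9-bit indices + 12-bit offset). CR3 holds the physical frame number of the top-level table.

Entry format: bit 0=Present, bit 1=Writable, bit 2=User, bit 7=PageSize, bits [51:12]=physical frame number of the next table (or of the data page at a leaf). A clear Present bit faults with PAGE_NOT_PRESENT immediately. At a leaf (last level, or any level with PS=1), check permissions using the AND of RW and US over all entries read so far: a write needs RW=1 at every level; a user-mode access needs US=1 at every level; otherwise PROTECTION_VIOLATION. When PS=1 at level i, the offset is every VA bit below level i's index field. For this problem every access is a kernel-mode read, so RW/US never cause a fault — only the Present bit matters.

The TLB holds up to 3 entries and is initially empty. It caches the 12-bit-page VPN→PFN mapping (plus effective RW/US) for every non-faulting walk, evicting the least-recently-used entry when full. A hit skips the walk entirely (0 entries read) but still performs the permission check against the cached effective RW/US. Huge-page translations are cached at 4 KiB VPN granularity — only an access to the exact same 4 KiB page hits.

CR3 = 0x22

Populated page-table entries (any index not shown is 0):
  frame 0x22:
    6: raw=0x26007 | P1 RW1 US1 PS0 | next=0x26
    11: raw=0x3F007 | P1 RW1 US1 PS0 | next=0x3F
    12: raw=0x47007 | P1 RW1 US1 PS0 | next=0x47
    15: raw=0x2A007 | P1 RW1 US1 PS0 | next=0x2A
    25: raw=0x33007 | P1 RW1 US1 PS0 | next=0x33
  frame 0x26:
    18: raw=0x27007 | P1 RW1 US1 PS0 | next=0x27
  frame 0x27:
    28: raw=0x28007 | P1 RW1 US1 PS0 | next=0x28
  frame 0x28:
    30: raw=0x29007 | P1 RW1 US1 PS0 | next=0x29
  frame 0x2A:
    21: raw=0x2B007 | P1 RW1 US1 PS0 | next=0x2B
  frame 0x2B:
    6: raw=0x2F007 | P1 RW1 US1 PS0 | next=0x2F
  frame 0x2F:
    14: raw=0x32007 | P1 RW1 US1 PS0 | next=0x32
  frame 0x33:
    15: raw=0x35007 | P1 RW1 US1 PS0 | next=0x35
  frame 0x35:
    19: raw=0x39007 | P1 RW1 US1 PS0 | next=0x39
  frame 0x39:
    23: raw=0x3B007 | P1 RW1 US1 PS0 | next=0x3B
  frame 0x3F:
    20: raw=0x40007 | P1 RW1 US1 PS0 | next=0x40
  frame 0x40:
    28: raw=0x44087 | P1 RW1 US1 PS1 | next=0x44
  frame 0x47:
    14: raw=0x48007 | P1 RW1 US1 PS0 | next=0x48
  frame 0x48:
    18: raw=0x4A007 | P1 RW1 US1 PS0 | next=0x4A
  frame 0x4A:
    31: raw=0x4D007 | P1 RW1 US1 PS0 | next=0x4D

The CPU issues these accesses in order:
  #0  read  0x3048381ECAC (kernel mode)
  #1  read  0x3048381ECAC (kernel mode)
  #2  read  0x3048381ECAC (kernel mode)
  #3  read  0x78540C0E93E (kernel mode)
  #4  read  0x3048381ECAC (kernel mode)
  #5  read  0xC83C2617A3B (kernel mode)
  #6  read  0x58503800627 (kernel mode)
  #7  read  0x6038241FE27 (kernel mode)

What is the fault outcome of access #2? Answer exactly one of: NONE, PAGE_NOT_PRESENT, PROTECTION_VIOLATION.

Trace:
#0 VA=0x3048381ECAC (r,kernel):
  [0] read 0x22 idx=6: raw=0x26007 flags P=1 W=1 U=1 S=0
  [1] read 0x26 idx=18: raw=0x27007 flags P=1 W=1 U=1 S=0
  [2] read 0x27 idx=28: raw=0x28007 flags P=1 W=1 U=1 S=0
  [3] read 0x28 idx=30: raw=0x29007 flags P=1 W=1 U=1 S=0
  ⇒ phys 0x29CAC  [4 reads]
#1 VA=0x3048381ECAC (r,kernel):
  TLB hit vpn=0x3048381E → PA=0x29CAC
#2 VA=0x3048381ECAC (r,kernel):
  TLB hit vpn=0x3048381E → PA=0x29CAC
#3 VA=0x78540C0E93E (r,kernel):
  [0] read 0x22 idx=15: raw=0x2A007 flags P=1 W=1 U=1 S=0
  [1] read 0x2A idx=21: raw=0x2B007 flags P=1 W=1 U=1 S=0
  [2] read 0x2B idx=6: raw=0x2F007 flags P=1 W=1 U=1 S=0
  [3] read 0x2F idx=14: raw=0x32007 flags P=1 W=1 U=1 S=0
  ⇒ phys 0x3293E  [4 reads]
#4 VA=0x3048381ECAC (r,kernel):
  TLB hit vpn=0x3048381E → PA=0x29CAC
#5 VA=0xC83C2617A3B (r,kernel):
  [0] read 0x22 idx=25: raw=0x33007 flags P=1 W=1 U=1 S=0
  [1] read 0x33 idx=15: raw=0x35007 flags P=1 W=1 U=1 S=0
  [2] read 0x35 idx=19: raw=0x39007 flags P=1 W=1 U=1 S=0
  [3] read 0x39 idx=23: raw=0x3B007 flags P=1 W=1 U=1 S=0
  ⇒ phys 0x3BA3B  [4 reads]
#6 VA=0x58503800627 (r,kernel):
  [0] read 0x22 idx=11: raw=0x3F007 flags P=1 W=1 U=1 S=0
  [1] read 0x3F idx=20: raw=0x40007 flags P=1 W=1 U=1 S=0
  [2] read 0x40 idx=28: raw=0x44087 flags P=1 W=1 U=1 S=1
  ⇒ phys 0x44627 (huge @L2)  [3 reads]
#7 VA=0x6038241FE27 (r,kernel):
  [0] read 0x22 idx=12: raw=0x47007 flags P=1 W=1 U=1 S=0
  [1] read 0x47 idx=14: raw=0x48007 flags P=1 W=1 U=1 S=0
  [2] read 0x48 idx=18: raw=0x4A007 flags P=1 W=1 U=1 S=0
  [3] read 0x4A idx=31: raw=0x4D007 flags P=1 W=1 U=1 S=0
  ⇒ phys 0x4DE27  [4 reads]

Access #2 fault: NONE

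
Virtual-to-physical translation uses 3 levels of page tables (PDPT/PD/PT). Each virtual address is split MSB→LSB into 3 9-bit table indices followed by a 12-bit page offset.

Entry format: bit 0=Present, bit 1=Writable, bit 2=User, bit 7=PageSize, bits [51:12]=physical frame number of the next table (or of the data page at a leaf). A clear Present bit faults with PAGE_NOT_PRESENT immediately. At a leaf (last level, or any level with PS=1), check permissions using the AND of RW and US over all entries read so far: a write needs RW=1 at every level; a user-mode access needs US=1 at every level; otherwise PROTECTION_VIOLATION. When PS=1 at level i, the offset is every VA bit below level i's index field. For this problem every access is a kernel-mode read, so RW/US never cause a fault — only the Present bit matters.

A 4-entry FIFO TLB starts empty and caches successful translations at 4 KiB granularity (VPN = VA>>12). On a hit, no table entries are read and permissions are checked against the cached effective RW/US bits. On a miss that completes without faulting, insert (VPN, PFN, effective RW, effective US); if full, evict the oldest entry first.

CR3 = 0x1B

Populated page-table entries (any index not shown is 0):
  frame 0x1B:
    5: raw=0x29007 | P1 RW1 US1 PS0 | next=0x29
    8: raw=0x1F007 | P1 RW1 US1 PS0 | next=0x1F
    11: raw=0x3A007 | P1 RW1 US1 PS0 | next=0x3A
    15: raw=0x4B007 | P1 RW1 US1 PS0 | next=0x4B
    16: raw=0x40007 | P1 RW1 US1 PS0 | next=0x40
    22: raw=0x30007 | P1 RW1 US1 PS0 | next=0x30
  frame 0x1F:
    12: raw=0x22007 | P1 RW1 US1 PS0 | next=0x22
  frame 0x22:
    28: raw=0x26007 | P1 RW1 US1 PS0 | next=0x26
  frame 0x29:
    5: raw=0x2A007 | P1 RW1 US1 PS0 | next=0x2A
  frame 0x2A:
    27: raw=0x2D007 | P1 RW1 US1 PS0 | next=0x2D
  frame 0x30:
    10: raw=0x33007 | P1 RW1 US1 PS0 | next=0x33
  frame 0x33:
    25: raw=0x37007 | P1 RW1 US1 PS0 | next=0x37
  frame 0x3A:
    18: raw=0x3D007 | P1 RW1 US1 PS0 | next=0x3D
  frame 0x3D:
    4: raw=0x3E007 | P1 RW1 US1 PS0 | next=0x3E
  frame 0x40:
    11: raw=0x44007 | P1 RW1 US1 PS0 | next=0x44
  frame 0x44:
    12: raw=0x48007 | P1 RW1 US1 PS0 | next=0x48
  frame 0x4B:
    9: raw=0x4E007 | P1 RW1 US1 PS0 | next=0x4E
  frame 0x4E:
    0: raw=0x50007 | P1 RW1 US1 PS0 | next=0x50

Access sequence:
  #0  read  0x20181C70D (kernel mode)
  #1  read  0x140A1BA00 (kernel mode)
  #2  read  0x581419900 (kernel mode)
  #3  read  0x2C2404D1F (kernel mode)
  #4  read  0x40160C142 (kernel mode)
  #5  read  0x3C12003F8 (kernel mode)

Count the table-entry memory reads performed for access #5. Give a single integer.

Trace:
#0 VA=0x20181C70D (r,kernel):
  lvl0: tbl 0x1B, slot 8 ⇒ 0x1F007 (P1/RW1/US1/PS0)
  lvl1: tbl 0x1F, slot 12 ⇒ 0x22007 (P1/RW1/US1/PS0)
  lvl2: tbl 0x22, slot 28 ⇒ 0x26007 (P1/RW1/US1/PS0)
  ⇒ phys 0x2670D  [3 reads]
#1 VA=0x140A1BA00 (r,kernel):
  lvl0: tbl 0x1B, slot 5 ⇒ 0x29007 (P1/RW1/US1/PS0)
  lvl1: tbl 0x29, slot 5 ⇒ 0x2A007 (P1/RW1/US1/PS0)
  lvl2: tbl 0x2A, slot 27 ⇒ 0x2D007 (P1/RW1/US1/PS0)
  ⇒ phys 0x2DA00  [3 reads]
#2 VA=0x581419900 (r,kernel):
  lvl0: tbl 0x1B, slot 22 ⇒ 0x30007 (P1/RW1/US1/PS0)
  lvl1: tbl 0x30, slot 10 ⇒ 0x33007 (P1/RW1/US1/PS0)
  lvl2: tbl 0x33, slot 25 ⇒ 0x37007 (P1/RW1/US1/PS0)
  ⇒ phys 0x37900  [3 reads]
#3 VA=0x2C2404D1F (r,kernel):
  lvl0: tbl 0x1B, slot 11 ⇒ 0x3A007 (P1/RW1/US1/PS0)
  lvl1: tbl 0x3A, slot 18 ⇒ 0x3D007 (P1/RW1/US1/PS0)
  lvl2: tbl 0x3D, slot 4 ⇒ 0x3E007 (P1/RW1/US1/PS0)
  ⇒ phys 0x3ED1F  [3 reads]
#4 VA=0x40160C142 (r,kernel):
  lvl0: tbl 0x1B, slot 16 ⇒ 0x40007 (P1/RW1/US1/PS0)
  lvl1: tbl 0x40, slot 11 ⇒ 0x44007 (P1/RW1/US1/PS0)
  lvl2: tbl 0x44, slot 12 ⇒ 0x48007 (P1/RW1/US1/PS0)
  ⇒ phys 0x48142  [3 reads]
#5 VA=0x3C12003F8 (r,kernel):
  lvl0: tbl 0x1B, slot 15 ⇒ 0x4B007 (P1/RW1/US1/PS0)
  lvl1: tbl 0x4B, slot 9 ⇒ 0x4E007 (P1/RW1/US1/PS0)
  lvl2: tbl 0x4E, slot 0 ⇒ 0x50007 (P1/RW1/US1/PS0)
  ⇒ phys 0x503F8  [3 reads]

Entries read for #5: 3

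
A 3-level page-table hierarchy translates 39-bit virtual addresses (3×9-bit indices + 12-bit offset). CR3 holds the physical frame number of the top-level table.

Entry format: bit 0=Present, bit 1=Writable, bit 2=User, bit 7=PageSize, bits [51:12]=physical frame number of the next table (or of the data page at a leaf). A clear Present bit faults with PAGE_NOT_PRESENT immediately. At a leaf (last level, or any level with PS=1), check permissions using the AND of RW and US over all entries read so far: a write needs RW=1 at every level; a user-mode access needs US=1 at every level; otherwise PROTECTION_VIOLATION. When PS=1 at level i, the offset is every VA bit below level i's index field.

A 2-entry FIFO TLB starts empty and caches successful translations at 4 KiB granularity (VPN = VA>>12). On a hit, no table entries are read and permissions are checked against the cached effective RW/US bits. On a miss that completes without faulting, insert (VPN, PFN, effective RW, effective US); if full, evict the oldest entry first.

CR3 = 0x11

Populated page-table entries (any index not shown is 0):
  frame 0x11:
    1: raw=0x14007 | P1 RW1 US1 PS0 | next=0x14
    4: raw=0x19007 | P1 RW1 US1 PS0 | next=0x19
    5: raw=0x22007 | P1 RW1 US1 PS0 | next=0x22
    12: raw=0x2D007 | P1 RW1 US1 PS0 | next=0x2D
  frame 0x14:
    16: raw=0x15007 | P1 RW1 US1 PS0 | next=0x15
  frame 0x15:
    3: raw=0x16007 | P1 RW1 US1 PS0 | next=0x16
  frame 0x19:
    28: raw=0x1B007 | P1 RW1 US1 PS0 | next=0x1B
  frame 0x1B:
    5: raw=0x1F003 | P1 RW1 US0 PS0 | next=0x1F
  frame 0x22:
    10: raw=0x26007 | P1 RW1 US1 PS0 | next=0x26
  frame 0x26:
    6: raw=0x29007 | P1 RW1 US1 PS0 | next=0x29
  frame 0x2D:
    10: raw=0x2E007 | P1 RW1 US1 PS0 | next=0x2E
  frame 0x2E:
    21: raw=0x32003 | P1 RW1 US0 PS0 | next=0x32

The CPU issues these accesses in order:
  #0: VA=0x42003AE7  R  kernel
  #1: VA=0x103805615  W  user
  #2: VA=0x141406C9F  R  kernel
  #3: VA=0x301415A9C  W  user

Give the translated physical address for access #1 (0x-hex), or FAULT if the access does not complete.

Walk each access:
#0 VA=0x42003AE7 (r,kernel):
  [0] read 0x11 idx=1: raw=0x14007 flags P=1 W=1 U=1 S=0
  [1] read 0x14 idx=16: raw=0x15007 flags P=1 W=1 U=1 S=0
  [2] read 0x15 idx=3: raw=0x16007 flags P=1 W=1 U=1 S=0
  ✓ 0x16AE7  — 3 lookups
#1 VA=0x103805615 (w,user):
  [0] read 0x11 idx=4: raw=0x19007 flags P=1 W=1 U=1 S=0
  [1] read 0x19 idx=28: raw=0x1B007 flags P=1 W=1 U=1 S=0
  [2] read 0x1B idx=5: raw=0x1F003 flags P=1 W=1 U=0 S=0
  → PROTECTION_VIOLATION  (3 entries read)
#2 VA=0x141406C9F (r,kernel):
  [0] read 0x11 idx=5: raw=0x22007 flags P=1 W=1 U=1 S=0
  [1] read 0x22 idx=10: raw=0x26007 flags P=1 W=1 U=1 S=0
  [2] read 0x26 idx=6: raw=0x29007 flags P=1 W=1 U=1 S=0
  ✓ 0x29C9F  — 3 lookups
#3 VA=0x301415A9C (w,user):
  [0] read 0x11 idx=12: raw=0x2D007 flags P=1 W=1 U=1 S=0
  [1] read 0x2D idx=10: raw=0x2E007 flags P=1 W=1 U=1 S=0
  [2] read 0x2E idx=21: raw=0x32003 flags P=1 W=1 U=0 S=0
  → PROTECTION_VIOLATION  (3 entries read)

Access #1 PA: FAULT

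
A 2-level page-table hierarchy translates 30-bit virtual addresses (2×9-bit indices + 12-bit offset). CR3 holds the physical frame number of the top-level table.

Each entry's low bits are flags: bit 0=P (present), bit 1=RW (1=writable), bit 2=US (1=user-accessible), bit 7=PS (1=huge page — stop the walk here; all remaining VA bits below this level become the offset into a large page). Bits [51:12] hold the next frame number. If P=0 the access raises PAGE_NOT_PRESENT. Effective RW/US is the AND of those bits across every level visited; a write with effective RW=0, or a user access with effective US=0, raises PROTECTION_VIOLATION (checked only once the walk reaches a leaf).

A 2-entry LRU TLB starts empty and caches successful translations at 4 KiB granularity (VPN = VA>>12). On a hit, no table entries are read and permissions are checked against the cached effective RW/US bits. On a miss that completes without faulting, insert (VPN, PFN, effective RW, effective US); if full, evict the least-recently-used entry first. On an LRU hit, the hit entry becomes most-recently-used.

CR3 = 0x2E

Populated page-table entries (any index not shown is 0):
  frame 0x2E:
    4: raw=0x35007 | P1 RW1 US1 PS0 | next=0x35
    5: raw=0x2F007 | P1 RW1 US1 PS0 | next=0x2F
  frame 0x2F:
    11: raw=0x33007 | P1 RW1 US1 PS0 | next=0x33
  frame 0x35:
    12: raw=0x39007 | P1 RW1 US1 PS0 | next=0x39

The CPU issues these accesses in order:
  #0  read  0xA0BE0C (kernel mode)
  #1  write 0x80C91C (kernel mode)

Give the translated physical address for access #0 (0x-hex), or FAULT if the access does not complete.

Trace:
#0 VA=0xA0BE0C (r,kernel):
  lvl0: tbl 0x2E, slot 5 ⇒ 0x2F007 (P1/RW1/US1/PS0)
  lvl1: tbl 0x2F, slot 11 ⇒ 0x33007 (P1/RW1/US1/PS0)
  ✓ 0x33E0C  — 2 lookups
#1 VA=0x80C91C (w,kernel):
  lvl0: tbl 0x2E, slot 4 ⇒ 0x35007 (P1/RW1/US1/PS0)
  lvl1: tbl 0x35, slot 12 ⇒ 0x39007 (P1/RW1/US1/PS0)
  ✓ 0x3991C  — 2 lookups

Access #0 PA: 0x33E0C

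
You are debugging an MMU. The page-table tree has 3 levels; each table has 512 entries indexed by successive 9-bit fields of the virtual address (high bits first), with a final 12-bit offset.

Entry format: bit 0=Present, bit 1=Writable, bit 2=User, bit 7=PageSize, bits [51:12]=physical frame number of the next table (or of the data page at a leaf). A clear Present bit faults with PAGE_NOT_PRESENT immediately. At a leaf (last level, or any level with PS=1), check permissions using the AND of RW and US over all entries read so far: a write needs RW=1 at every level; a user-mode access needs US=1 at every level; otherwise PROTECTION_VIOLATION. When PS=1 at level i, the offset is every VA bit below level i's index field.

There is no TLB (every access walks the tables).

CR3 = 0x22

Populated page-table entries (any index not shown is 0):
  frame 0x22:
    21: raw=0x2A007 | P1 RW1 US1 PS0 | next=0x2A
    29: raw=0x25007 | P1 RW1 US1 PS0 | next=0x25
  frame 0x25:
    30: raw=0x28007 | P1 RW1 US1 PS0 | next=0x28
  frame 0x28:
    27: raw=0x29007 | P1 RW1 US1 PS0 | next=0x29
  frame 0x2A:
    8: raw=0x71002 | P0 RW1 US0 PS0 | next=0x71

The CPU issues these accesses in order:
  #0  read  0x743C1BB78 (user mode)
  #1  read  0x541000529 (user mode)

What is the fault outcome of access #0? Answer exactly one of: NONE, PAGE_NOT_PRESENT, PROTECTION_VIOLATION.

Per-access translation:
#0 VA=0x743C1BB78 (r,user):
  lvl0: tbl 0x22, slot 29 ⇒ 0x25007 (P1/RW1/US1/PS0)
  lvl1: tbl 0x25, slot 30 ⇒ 0x28007 (P1/RW1/US1/PS0)
  lvl2: tbl 0x28, slot 27 ⇒ 0x29007 (P1/RW1/US1/PS0)
  → PA=0x29B78  (3 entries read)
#1 VA=0x541000529 (r,user):
  lvl0: tbl 0x22, slot 21 ⇒ 0x2A007 (P1/RW1/US1/PS0)
  lvl1: tbl 0x2A, slot 8 ⇒ 0x71002 (P0/RW1/US0/PS0)
  ✗ PAGE_NOT_PRESENT  [2 reads]

Access #0 fault: NONE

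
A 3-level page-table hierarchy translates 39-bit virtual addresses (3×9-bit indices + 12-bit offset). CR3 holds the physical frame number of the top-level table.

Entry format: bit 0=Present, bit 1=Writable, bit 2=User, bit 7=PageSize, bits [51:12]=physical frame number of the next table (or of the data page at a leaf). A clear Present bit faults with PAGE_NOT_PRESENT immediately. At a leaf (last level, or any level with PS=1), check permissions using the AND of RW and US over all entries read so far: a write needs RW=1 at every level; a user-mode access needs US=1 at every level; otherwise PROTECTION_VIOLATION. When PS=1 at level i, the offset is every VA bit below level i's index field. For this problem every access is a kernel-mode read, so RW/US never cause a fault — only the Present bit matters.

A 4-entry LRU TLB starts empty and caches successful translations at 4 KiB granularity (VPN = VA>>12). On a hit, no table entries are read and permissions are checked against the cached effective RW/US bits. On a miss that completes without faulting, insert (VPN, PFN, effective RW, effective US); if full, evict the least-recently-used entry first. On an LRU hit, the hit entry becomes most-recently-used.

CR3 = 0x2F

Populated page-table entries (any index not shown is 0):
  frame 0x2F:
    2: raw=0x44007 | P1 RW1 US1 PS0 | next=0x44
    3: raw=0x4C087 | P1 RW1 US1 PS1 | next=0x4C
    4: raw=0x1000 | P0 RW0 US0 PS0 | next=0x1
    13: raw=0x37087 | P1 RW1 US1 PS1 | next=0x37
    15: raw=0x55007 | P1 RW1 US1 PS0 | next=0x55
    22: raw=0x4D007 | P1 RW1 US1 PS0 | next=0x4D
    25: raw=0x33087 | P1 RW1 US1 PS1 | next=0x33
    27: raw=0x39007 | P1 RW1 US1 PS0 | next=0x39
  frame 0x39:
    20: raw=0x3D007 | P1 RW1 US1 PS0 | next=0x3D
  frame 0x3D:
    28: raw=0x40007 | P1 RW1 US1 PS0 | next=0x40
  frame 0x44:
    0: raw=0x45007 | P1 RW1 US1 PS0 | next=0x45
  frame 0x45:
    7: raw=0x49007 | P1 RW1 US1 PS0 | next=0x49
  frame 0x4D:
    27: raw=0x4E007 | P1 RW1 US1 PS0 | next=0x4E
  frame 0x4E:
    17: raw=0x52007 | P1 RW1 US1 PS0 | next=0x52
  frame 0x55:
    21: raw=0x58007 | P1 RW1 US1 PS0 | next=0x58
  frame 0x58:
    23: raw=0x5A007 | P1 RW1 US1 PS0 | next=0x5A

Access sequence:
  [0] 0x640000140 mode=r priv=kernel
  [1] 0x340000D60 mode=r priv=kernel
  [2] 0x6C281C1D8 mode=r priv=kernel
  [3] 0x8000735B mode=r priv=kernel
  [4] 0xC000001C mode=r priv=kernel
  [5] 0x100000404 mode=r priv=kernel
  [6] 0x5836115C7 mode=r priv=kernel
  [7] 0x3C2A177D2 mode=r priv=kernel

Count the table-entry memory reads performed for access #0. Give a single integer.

Trace:
#0 VA=0x640000140 (r,kernel):
  L0 @0x2F[25] → 0x33087  P=1,RW=1,US=1,PS=1
  ⇒ phys 0x33140 (huge @L0)  [1 reads]
#1 VA=0x340000D60 (r,kernel):
  L0 @0x2F[13] → 0x37087  P=1,RW=1,US=1,PS=1
  ⇒ phys 0x37D60 (huge @L0)  [1 reads]
#2 VA=0x6C281C1D8 (r,kernel):
  L0 @0x2F[27] → 0x39007  P=1,RW=1,US=1,PS=0
  L1 @0x39[20] → 0x3D007  P=1,RW=1,US=1,PS=0
  L2 @0x3D[28] → 0x40007  P=1,RW=1,US=1,PS=0
  ⇒ phys 0x401D8  [3 reads]
#3 VA=0x8000735B (r,kernel):
  L0 @0x2F[2] → 0x44007  P=1,RW=1,US=1,PS=0
  L1 @0x44[0] → 0x45007  P=1,RW=1,US=1,PS=0
  L2 @0x45[7] → 0x49007  P=1,RW=1,US=1,PS=0
  ⇒ phys 0x4935B  [3 reads]
#4 VA=0xC000001C (r,kernel):
  L0 @0x2F[3] → 0x4C087  P=1,RW=1,US=1,PS=1
  ⇒ phys 0x4C01C (huge @L0)  [1 reads]
#5 VA=0x100000404 (r,kernel):
  L0 @0x2F[4] → 0x1000  P=0,RW=0,US=0,PS=0
  → PAGE_NOT_PRESENT  (1 entries read)
#6 VA=0x5836115C7 (r,kernel):
  L0 @0x2F[22] → 0x4D007  P=1,RW=1,US=1,PS=0
  L1 @0x4D[27] → 0x4E007  P=1,RW=1,US=1,PS=0
  L2 @0x4E[17] → 0x52007  P=1,RW=1,US=1,PS=0
  ⇒ phys 0x525C7  [3 reads]
#7 VA=0x3C2A177D2 (r,kernel):
  L0 @0x2F[15] → 0x55007  P=1,RW=1,US=1,PS=0
  L1 @0x55[21] → 0x58007  P=1,RW=1,US=1,PS=0
  L2 @0x58[23] → 0x5A007  P=1,RW=1,US=1,PS=0
  ⇒ phys 0x5A7D2  [3 reads]

Entries read for #0: 1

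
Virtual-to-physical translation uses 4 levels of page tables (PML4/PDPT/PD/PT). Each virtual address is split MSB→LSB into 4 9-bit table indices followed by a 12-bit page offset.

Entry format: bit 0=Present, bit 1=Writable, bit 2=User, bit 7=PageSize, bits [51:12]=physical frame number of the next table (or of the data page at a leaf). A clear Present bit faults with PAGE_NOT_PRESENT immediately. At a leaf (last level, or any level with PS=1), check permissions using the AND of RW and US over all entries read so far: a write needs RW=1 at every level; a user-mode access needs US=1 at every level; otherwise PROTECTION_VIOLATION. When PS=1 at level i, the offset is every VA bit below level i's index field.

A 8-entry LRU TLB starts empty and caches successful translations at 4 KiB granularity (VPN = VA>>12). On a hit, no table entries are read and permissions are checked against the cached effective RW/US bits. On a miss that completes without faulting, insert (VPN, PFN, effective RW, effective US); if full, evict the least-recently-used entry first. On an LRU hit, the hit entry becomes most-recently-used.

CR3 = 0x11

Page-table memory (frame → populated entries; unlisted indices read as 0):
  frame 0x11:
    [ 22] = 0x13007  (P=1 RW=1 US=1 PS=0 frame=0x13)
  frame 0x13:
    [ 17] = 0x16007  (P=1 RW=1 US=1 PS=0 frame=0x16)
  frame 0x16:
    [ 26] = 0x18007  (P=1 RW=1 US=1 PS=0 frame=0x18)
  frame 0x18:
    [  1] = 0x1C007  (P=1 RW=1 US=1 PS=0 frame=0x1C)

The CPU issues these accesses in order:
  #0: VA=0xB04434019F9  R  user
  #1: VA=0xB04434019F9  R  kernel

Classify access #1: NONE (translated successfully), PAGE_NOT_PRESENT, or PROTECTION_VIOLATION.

Per-access translation:
#0 VA=0xB04434019F9 (r,user):
  L0 @0x11[22] → 0x13007  P=1,RW=1,US=1,PS=0
  L1 @0x13[17] → 0x16007  P=1,RW=1,US=1,PS=0
  L2 @0x16[26] → 0x18007  P=1,RW=1,US=1,PS=0
  L3 @0x18[1] → 0x1C007  P=1,RW=1,US=1,PS=0
  ✓ 0x1C9F9  — 4 lookups
#1 VA=0xB04434019F9 (r,kernel):
  TLB hit vpn=0xB0443401 → PA=0x1C9F9

Access #1 fault: NONE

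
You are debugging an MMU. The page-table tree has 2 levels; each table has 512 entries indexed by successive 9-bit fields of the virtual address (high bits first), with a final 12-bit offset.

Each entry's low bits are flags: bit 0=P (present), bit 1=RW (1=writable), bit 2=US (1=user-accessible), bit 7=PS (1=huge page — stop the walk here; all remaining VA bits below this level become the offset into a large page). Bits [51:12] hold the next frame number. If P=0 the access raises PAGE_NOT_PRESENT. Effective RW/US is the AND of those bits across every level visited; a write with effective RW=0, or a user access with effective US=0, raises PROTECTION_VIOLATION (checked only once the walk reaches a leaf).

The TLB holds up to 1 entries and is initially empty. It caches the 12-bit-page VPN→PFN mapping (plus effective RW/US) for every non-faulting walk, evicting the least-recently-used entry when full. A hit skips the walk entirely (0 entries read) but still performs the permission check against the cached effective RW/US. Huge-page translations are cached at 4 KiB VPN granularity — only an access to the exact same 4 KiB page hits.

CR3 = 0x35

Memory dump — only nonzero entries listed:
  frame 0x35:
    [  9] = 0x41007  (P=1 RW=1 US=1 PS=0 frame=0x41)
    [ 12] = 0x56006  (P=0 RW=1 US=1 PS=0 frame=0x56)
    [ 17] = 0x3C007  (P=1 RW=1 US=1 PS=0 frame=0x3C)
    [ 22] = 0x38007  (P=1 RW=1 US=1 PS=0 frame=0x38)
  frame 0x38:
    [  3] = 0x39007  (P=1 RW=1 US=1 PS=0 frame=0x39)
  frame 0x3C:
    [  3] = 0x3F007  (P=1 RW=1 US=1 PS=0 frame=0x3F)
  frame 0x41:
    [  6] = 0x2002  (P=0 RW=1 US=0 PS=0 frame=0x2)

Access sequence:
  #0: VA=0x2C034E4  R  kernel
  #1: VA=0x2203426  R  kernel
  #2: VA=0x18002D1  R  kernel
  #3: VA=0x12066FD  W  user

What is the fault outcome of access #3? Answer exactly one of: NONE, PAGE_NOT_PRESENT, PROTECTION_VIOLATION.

Walk each access:
#0 VA=0x2C034E4 (r,kernel):
  [0] read 0x35 idx=22: raw=0x38007 flags P=1 W=1 U=1 S=0
  [1] read 0x38 idx=3: raw=0x39007 flags P=1 W=1 U=1 S=0
  → PA=0x394E4  (2 entries read)
#1 VA=0x2203426 (r,kernel):
  [0] read 0x35 idx=17: raw=0x3C007 flags P=1 W=1 U=1 S=0
  [1] read 0x3C idx=3: raw=0x3F007 flags P=1 W=1 U=1 S=0
  → PA=0x3F426  (2 entries read)
#2 VA=0x18002D1 (r,kernel):
  [0] read 0x35 idx=12: raw=0x56006 flags P=0 W=1 U=1 S=0
  ⇒ fault: PAGE_NOT_PRESENT  — 1 lookups
#3 VA=0x12066FD (w,user):
  [0] read 0x35 idx=9: raw=0x41007 flags P=1 W=1 U=1 S=0
  [1] read 0x41 idx=6: raw=0x2002 flags P=0 W=1 U=0 S=0
  ⇒ fault: PAGE_NOT_PRESENT  — 2 lookups

Access #3 fault: PAGE_NOT_PRESENT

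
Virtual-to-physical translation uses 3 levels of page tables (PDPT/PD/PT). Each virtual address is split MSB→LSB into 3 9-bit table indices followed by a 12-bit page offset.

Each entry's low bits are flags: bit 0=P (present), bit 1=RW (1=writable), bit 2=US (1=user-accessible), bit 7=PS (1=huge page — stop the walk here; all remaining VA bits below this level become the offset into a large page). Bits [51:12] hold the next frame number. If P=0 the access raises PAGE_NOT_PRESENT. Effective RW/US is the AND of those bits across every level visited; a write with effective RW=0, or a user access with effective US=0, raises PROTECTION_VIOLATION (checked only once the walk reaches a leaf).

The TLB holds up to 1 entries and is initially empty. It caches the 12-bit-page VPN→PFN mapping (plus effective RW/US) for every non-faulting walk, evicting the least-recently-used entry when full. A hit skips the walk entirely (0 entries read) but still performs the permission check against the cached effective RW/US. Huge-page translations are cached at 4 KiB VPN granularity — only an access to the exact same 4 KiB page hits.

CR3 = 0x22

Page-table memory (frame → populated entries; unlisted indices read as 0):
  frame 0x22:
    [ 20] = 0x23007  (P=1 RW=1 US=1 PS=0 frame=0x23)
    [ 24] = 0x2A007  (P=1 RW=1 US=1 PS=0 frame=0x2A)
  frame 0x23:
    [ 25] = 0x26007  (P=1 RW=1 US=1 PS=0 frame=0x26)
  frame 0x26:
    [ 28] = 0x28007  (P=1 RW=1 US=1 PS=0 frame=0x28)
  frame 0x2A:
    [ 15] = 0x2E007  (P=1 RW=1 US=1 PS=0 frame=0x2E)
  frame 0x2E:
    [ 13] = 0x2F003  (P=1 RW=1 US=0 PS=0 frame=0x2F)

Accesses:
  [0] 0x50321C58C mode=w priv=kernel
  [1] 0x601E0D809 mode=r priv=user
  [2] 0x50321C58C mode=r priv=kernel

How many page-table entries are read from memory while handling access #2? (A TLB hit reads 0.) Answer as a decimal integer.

Per-access translation:
#0 VA=0x50321C58C (w,kernel):
  L0 @0x22[20] → 0x23007  P=1,RW=1,US=1,PS=0
  L1 @0x23[25] → 0x26007  P=1,RW=1,US=1,PS=0
  L2 @0x26[28] → 0x28007  P=1,RW=1,US=1,PS=0
  ✓ 0x2858C  — 3 lookups
#1 VA=0x601E0D809 (r,user):
  L0 @0x22[24] → 0x2A007  P=1,RW=1,US=1,PS=0
  L1 @0x2A[15] → 0x2E007  P=1,RW=1,US=1,PS=0
  L2 @0x2E[13] → 0x2F003  P=1,RW=1,US=0,PS=0
  → PROTECTION_VIOLATION  (3 entries read)
#2 VA=0x50321C58C (r,kernel):
  TLB hit vpn=0x50321C → PA=0x2858C

Entries read for #2: 0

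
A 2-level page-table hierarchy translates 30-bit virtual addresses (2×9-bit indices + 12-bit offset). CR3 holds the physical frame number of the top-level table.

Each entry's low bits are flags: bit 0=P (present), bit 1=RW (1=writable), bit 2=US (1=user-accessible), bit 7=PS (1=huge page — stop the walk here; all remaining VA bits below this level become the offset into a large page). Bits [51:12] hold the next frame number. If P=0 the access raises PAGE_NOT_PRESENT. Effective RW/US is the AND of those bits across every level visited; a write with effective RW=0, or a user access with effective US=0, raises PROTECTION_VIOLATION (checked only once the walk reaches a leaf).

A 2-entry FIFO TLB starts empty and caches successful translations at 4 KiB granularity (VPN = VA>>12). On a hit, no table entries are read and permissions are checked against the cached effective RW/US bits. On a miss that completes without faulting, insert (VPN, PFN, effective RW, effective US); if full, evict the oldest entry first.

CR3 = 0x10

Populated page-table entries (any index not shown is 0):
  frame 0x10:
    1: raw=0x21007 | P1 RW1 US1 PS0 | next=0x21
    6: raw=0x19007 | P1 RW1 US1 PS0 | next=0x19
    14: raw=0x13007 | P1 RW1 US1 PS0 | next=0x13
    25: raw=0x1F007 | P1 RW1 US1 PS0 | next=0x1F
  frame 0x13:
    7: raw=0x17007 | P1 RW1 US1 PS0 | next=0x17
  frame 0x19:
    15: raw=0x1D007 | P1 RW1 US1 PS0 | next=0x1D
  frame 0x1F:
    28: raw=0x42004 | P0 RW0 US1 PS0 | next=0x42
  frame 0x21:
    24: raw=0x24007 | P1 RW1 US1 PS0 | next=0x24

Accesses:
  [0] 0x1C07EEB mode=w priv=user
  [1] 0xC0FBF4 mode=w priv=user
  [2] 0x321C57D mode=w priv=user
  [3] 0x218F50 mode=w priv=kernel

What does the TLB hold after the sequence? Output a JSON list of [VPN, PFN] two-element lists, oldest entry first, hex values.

Walk each access:
#0 VA=0x1C07EEB (w,user):
  L0 @0x10[14] → 0x13007  P=1,RW=1,US=1,PS=0
  L1 @0x13[7] → 0x17007  P=1,RW=1,US=1,PS=0
  ⇒ phys 0x17EEB  [2 reads]
#1 VA=0xC0FBF4 (w,user):
  L0 @0x10[6] → 0x19007  P=1,RW=1,US=1,PS=0
  L1 @0x19[15] → 0x1D007  P=1,RW=1,US=1,PS=0
  ⇒ phys 0x1DBF4  [2 reads]
#2 VA=0x321C57D (w,user):
  L0 @0x10[25] → 0x1F007  P=1,RW=1,US=1,PS=0
  L1 @0x1F[28] → 0x42004  P=0,RW=0,US=1,PS=0
  ✗ PAGE_NOT_PRESENT  [2 reads]
#3 VA=0x218F50 (w,kernel):
  L0 @0x10[1] → 0x21007  P=1,RW=1,US=1,PS=0
  L1 @0x21[24] → 0x24007  P=1,RW=1,US=1,PS=0
  ⇒ phys 0x24F50  [2 reads]

TLB: [["0xC0F", "0x1D"], ["0x218", "0x24"]]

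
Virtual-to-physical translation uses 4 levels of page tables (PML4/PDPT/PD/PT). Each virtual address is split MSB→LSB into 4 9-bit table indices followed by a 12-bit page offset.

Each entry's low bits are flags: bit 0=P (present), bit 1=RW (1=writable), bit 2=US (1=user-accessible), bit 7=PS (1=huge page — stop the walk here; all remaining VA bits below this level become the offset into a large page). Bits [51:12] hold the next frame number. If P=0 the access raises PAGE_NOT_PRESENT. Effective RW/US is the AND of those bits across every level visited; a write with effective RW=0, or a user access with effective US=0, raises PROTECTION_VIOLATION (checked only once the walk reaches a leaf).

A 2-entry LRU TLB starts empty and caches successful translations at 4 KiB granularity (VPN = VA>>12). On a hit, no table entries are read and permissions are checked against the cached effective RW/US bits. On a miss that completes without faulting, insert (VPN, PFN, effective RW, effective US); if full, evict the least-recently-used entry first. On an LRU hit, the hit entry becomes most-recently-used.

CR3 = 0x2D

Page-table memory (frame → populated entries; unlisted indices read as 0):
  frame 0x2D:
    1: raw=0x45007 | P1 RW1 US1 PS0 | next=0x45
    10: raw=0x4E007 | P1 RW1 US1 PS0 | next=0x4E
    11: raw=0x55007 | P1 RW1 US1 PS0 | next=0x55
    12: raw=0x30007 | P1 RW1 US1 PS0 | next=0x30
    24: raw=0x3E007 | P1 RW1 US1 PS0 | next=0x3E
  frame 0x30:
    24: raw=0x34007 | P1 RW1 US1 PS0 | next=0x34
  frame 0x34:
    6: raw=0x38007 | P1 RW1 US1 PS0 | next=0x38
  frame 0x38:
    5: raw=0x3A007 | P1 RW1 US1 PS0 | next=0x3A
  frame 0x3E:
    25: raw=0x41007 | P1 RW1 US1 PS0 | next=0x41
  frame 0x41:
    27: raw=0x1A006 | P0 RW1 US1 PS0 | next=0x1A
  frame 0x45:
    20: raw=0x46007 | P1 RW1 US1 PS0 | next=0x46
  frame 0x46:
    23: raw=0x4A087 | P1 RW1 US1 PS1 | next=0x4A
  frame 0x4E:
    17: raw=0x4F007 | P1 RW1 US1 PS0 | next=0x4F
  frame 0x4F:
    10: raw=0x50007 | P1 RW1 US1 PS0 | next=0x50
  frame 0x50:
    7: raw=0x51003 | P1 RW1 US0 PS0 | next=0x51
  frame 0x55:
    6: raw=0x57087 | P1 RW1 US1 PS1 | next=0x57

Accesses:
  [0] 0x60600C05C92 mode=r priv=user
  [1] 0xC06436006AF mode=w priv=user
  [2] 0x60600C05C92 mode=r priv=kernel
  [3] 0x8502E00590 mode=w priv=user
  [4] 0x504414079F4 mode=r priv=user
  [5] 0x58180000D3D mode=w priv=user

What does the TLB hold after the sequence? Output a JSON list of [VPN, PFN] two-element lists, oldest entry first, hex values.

Walk each access:
#0 VA=0x60600C05C92 (r,user):
  [0] read 0x2D idx=12: raw=0x30007 flags P=1 W=1 U=1 S=0
  [1] read 0x30 idx=24: raw=0x34007 flags P=1 W=1 U=1 S=0
  [2] read 0x34 idx=6: raw=0x38007 flags P=1 W=1 U=1 S=0
  [3] read 0x38 idx=5: raw=0x3A007 flags P=1 W=1 U=1 S=0
  ⇒ phys 0x3AC92  [4 reads]
#1 VA=0xC06436006AF (w,user):
  [0] read 0x2D idx=24: raw=0x3E007 flags P=1 W=1 U=1 S=0
  [1] read 0x3E idx=25: raw=0x41007 flags P=1 W=1 U=1 S=0
  [2] read 0x41 idx=27: raw=0x1A006 flags P=0 W=1 U=1 S=0
  ✗ PAGE_NOT_PRESENT  [3 reads]
#2 VA=0x60600C05C92 (r,kernel):
  TLB hit vpn=0x60600C05 → PA=0x3AC92
#3 VA=0x8502E00590 (w,user):
  [0] read 0x2D idx=1: raw=0x45007 flags P=1 W=1 U=1 S=0
  [1] read 0x45 idx=20: raw=0x46007 flags P=1 W=1 U=1 S=0
  [2] read 0x46 idx=23: raw=0x4A087 flags P=1 W=1 U=1 S=1
  ⇒ phys 0x4A590 (huge @L2)  [3 reads]
#4 VA=0x504414079F4 (r,user):
  [0] read 0x2D idx=10: raw=0x4E007 flags P=1 W=1 U=1 S=0
  [1] read 0x4E idx=17: raw=0x4F007 flags P=1 W=1 U=1 S=0
  [2] read 0x4F idx=10: raw=0x50007 flags P=1 W=1 U=1 S=0
  [3] read 0x50 idx=7: raw=0x51003 flags P=1 W=1 U=0 S=0
  ✗ PROTECTION_VIOLATION  [4 reads]
#5 VA=0x58180000D3D (w,user):
  [0] read 0x2D idx=11: raw=0x55007 flags P=1 W=1 U=1 S=0
  [1] read 0x55 idx=6: raw=0x57087 flags P=1 W=1 U=1 S=1
  ⇒ phys 0x57D3D (huge @L1)  [2 reads]

TLB: [["0x8502E00", "0x4A"], ["0x58180000", "0x57"]]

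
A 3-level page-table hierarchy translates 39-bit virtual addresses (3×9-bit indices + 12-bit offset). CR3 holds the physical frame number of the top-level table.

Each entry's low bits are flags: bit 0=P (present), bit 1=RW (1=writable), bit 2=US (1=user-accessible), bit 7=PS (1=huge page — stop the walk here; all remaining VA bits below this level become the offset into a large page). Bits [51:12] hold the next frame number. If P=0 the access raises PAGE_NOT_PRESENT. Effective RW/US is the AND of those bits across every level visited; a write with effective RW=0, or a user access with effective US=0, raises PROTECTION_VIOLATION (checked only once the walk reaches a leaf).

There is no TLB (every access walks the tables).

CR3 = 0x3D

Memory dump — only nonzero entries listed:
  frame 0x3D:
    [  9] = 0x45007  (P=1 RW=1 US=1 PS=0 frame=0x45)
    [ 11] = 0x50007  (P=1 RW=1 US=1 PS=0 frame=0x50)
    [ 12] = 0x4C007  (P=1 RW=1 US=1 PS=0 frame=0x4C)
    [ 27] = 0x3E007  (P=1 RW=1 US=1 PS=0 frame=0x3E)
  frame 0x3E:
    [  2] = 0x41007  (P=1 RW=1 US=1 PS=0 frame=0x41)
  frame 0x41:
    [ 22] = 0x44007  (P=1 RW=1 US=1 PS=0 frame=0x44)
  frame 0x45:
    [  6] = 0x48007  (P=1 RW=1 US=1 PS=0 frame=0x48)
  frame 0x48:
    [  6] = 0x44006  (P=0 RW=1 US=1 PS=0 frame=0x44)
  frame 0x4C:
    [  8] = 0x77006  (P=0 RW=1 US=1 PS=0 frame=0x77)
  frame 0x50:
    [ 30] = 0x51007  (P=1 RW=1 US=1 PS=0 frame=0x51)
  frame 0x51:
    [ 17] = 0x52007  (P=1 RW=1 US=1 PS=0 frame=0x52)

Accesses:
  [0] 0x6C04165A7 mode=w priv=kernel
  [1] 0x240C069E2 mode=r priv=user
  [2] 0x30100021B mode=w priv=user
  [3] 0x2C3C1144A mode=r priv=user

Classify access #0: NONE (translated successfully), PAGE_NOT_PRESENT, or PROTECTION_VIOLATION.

Walk each access:
#0 VA=0x6C04165A7 (w,kernel):
  L0 @0x3D[27] → 0x3E007  P=1,RW=1,US=1,PS=0
  L1 @0x3E[2] → 0x41007  P=1,RW=1,US=1,PS=0
  L2 @0x41[22] → 0x44007  P=1,RW=1,US=1,PS=0
  ⇒ phys 0x445A7  [3 reads]
#1 VA=0x240C069E2 (r,user):
  L0 @0x3D[9] → 0x45007  P=1,RW=1,US=1,PS=0
  L1 @0x45[6] → 0x48007  P=1,RW=1,US=1,PS=0
  L2 @0x48[6] → 0x44006  P=0,RW=1,US=1,PS=0
  ⇒ fault: PAGE_NOT_PRESENT  — 3 lookups
#2 VA=0x30100021B (w,user):
  L0 @0x3D[12] → 0x4C007  P=1,RW=1,US=1,PS=0
  L1 @0x4C[8] → 0x77006  P=0,RW=1,US=1,PS=0
  ⇒ fault: PAGE_NOT_PRESENT  — 2 lookups
#3 VA=0x2C3C1144A (r,user):
  L0 @0x3D[11] → 0x50007  P=1,RW=1,US=1,PS=0
  L1 @0x50[30] → 0x51007  P=1,RW=1,US=1,PS=0
  L2 @0x51[17] → 0x52007  P=1,RW=1,US=1,PS=0
  ⇒ phys 0x5244A  [3 reads]

Access #0 fault: NONE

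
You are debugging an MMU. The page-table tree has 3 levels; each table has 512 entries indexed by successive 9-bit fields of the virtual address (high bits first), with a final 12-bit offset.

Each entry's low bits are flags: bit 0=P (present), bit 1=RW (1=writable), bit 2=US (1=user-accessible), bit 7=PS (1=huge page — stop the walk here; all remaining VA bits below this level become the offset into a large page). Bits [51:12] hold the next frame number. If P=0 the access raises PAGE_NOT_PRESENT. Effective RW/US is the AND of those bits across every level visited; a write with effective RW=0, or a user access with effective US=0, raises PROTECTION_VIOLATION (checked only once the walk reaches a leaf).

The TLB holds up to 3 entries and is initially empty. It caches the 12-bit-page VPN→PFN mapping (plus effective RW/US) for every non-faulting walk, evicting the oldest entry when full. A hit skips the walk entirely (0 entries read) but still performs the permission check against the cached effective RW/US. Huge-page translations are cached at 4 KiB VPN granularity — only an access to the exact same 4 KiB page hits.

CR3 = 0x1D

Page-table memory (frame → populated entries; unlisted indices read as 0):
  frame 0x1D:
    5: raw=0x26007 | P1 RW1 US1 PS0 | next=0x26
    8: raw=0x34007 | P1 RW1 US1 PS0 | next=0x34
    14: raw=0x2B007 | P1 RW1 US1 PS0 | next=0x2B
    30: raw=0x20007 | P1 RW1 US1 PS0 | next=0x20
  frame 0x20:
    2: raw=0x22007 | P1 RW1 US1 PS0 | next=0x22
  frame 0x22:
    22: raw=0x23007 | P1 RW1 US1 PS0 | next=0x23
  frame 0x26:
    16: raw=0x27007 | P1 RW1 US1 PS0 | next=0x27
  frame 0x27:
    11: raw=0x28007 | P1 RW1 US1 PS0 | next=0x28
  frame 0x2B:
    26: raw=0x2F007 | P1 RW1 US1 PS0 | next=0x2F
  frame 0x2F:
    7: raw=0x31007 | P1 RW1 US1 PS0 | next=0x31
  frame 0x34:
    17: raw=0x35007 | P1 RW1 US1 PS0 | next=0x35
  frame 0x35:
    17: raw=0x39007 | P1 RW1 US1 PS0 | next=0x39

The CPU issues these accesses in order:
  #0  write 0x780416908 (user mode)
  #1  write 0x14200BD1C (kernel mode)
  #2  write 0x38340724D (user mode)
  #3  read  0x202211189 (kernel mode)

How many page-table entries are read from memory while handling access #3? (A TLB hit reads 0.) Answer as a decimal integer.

Trace:
#0 VA=0x780416908 (w,user):
  lvl0: tbl 0x1D, slot 30 ⇒ 0x20007 (P1/RW1/US1/PS0)
  lvl1: tbl 0x20, slot 2 ⇒ 0x22007 (P1/RW1/US1/PS0)
  lvl2: tbl 0x22, slot 22 ⇒ 0x23007 (P1/RW1/US1/PS0)
  ✓ 0x23908  — 3 lookups
#1 VA=0x14200BD1C (w,kernel):
  lvl0: tbl 0x1D, slot 5 ⇒ 0x26007 (P1/RW1/US1/PS0)
  lvl1: tbl 0x26, slot 16 ⇒ 0x27007 (P1/RW1/US1/PS0)
  lvl2: tbl 0x27, slot 11 ⇒ 0x28007 (P1/RW1/US1/PS0)
  ✓ 0x28D1C  — 3 lookups
#2 VA=0x38340724D (w,user):
  lvl0: tbl 0x1D, slot 14 ⇒ 0x2B007 (P1/RW1/US1/PS0)
  lvl1: tbl 0x2B, slot 26 ⇒ 0x2F007 (P1/RW1/US1/PS0)
  lvl2: tbl 0x2F, slot 7 ⇒ 0x31007 (P1/RW1/US1/PS0)
  ✓ 0x3124D  — 3 lookups
#3 VA=0x202211189 (r,kernel):
  lvl0: tbl 0x1D, slot 8 ⇒ 0x34007 (P1/RW1/US1/PS0)
  lvl1: tbl 0x34, slot 17 ⇒ 0x35007 (P1/RW1/US1/PS0)
  lvl2: tbl 0x35, slot 17 ⇒ 0x39007 (P1/RW1/US1/PS0)
  ✓ 0x39189  — 3 lookups

Entries read for #3: 3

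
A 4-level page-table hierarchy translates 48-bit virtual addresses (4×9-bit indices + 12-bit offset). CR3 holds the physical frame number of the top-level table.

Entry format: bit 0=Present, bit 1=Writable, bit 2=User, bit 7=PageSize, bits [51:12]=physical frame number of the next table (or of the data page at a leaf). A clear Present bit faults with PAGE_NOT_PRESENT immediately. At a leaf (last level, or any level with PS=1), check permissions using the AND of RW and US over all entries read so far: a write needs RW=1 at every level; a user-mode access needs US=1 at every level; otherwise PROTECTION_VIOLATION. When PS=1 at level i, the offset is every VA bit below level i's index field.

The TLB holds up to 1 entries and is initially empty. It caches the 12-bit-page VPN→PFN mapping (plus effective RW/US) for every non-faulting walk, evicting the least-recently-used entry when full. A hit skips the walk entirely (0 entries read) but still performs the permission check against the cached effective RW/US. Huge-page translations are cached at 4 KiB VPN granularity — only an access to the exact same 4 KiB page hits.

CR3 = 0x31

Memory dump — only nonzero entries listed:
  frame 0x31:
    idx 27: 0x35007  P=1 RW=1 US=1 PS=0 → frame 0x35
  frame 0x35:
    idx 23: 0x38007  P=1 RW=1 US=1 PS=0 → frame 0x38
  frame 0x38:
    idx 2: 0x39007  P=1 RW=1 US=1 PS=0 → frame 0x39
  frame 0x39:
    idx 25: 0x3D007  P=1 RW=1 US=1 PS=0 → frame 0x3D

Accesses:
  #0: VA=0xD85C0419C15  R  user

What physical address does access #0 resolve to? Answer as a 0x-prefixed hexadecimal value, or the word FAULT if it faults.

Trace:
#0 VA=0xD85C0419C15 (r,user):
  [0] read 0x31 idx=27: raw=0x35007 flags P=1 W=1 U=1 S=0
  [1] read 0x35 idx=23: raw=0x38007 flags P=1 W=1 U=1 S=0
  [2] read 0x38 idx=2: raw=0x39007 flags P=1 W=1 U=1 S=0
  [3] read 0x39 idx=25: raw=0x3D007 flags P=1 W=1 U=1 S=0
  → PA=0x3DC15  (4 entries read)

Access #0 PA: 0x3DC15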